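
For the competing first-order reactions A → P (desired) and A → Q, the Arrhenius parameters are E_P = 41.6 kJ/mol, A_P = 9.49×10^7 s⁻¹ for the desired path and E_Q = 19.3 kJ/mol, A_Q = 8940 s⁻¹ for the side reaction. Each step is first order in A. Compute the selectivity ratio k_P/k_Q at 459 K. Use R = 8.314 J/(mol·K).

Since both paths have the same order in A, the concentration cancels and S_{P/Q} = k_P/k_Q = (A_P/A_Q)·exp[(E_Q−E_P)/(RT)].
(E_Q−E_P)/(RT) = (19.3−41.6)×10³/(8.314×459) = -22300/3816 = -5.844.
k_P/k_Q = (9.49×10^7/8940)·exp(-5.844) = 10615 × 0.002898 = 30.8.

30.8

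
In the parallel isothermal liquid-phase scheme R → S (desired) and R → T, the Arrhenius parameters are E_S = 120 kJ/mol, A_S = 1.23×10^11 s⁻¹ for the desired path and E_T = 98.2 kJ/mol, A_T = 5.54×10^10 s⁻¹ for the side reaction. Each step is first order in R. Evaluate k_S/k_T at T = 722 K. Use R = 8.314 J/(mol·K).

0.0588

Since both paths have the same order in R, the concentration cancels and S_{S/T} = k_S/k_T = (A_S/A_T)·exp[(E_T−E_S)/(RT)].
(E_T−E_S)/(RT) = (98.2−120)×10³/(8.314×722) = -21800/6003 = -3.632.
k_S/k_T = (1.23×10^11/5.54×10^10)·exp(-3.632) = 2.220 × 0.02647 = 0.0588.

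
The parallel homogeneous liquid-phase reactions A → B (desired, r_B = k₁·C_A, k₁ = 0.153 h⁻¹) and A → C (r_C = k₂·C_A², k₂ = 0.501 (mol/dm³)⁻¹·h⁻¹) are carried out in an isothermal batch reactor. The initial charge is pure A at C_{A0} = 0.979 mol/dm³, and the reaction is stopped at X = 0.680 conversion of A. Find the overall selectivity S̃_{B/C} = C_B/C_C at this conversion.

C_A = C_{A0}(1−X) = 0.3133 mol/dm³.
Along a PFR/batch, dC_B/dC_A = −r_B/(r_B+r_C) = −k₁/(k₁+k₂·C_A).
Integrating from C_{A0} to C_A: C_B = (0.153/0.501)·ln[(0.153+0.501·0.979)/(0.153+0.501·0.313)] = 0.3054·ln(0.6435/0.3100) = 0.2231 mol/dm³.
C_C = (C_{A0}−C_A)−C_B = 0.4426 mol/dm³; S̃_{B/C} = 0.2231/0.4426 = 0.504.

0.504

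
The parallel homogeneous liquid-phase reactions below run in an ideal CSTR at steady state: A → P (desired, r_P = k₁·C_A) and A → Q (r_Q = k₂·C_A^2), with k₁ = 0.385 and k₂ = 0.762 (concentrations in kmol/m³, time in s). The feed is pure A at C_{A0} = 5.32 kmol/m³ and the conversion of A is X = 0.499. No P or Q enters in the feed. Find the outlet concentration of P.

Exit C_A = C_{A0}(1−X) = 5.32×0.501 = 2.665 kmol/m³.
Rates in a CSTR are evaluated at the outlet concentration: r_P = 0.385×2.665 = 1.026, r_Q = 0.762×2.665^2 = 5.413.
Fraction of consumed A going to P: r_P/(r_P+r_Q) = 0.1594.
C_P = 0.1594·C_{A0}·X = 0.1594×5.32×0.499 = 0.423 kmol/m³.

0.423 kmol/m³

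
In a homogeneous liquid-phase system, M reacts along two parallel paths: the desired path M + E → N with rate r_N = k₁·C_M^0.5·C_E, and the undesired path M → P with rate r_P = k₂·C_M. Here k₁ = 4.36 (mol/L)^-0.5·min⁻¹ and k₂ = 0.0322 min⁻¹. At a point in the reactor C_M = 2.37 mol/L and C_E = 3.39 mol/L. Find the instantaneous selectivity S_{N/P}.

S_{N/P} = r_N/r_P = (k₁·C_M^0.5·C_E)/(k₂·C_M) = (k₁/k₂)·C_M^-0.5·C_E.
= (4.36×2.370^0.5×3.390) / (0.0322×2.370) = 22.75/0.07631 = 298.

298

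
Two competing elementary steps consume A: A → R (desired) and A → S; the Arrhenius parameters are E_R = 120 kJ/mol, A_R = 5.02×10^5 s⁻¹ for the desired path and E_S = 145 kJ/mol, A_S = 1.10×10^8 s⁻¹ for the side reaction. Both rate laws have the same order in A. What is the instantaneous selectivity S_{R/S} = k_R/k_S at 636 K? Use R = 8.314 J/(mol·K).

With equal orders, S_{R/S} = k_R/k_S = (A_R/A_S)·exp[(E_S−E_R)/(RT)].
(E_S−E_R)/(RT) = (145−120)×10³/(8.314×636) = 25000/5288 = 4.728.
k_R/k_S = (5.02×10^5/1.10×10^8)·exp(4.728) = 0.004564 × 113.1 = 0.516.

0.516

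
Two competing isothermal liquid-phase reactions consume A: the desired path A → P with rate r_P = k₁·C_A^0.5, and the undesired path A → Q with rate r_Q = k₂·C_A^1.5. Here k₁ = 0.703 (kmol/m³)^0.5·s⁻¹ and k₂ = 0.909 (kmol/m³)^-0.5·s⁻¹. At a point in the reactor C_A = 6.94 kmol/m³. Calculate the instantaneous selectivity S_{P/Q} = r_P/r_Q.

S_{P/Q} = r_P/r_Q = (k₁·C_A^0.5)/(k₂·C_A^1.5) = (k₁/k₂)·C_A⁻¹.
= (0.703×6.940^0.5) / (0.909×6.940^1.5) = 1.852/16.62 = 0.111.
The undesired path is higher order in A, so low C_A (CSTR or dilute feed) favours P.

0.111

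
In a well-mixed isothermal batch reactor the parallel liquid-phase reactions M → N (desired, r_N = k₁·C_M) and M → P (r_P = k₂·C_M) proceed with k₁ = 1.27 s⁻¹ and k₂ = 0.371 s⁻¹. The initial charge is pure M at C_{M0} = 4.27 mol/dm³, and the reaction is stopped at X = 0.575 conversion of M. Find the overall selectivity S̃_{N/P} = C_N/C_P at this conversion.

C_M = C_{M0}(1−X) = 1.815 mol/dm³.
Both paths are first order in M, so the instantaneous fraction to N is constant: dC_N/d(−C_M) = k₁/(k₁+k₂) = 0.7739.
C_N = 0.7739·(C_{M0}−C_M) = 0.7739×2.455 = 1.90 mol/dm³.
C_P = (C_{M0}−C_M)−C_N = 0.5551 mol/dm³; S̃_{N/P} = 1.900/0.5551 = 3.42.

3.42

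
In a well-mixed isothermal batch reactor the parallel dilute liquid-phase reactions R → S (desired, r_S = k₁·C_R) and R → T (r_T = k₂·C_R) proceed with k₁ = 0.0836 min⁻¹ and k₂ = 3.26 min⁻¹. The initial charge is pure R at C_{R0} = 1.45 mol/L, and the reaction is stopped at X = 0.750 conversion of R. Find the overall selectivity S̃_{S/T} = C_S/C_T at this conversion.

C_R = C_{R0}(1−X) = 0.3625 mol/L.
Both paths are first order in R, so the instantaneous fraction to S is constant: dC_S/d(−C_R) = k₁/(k₁+k₂) = 0.02500.
C_S = 0.02500·(C_{R0}−C_R) = 0.02500×1.087 = 0.0272 mol/L.
C_T = (C_{R0}−C_R)−C_S = 1.060 mol/L; S̃_{S/T} = 0.02719/1.060 = 0.0256.

0.0256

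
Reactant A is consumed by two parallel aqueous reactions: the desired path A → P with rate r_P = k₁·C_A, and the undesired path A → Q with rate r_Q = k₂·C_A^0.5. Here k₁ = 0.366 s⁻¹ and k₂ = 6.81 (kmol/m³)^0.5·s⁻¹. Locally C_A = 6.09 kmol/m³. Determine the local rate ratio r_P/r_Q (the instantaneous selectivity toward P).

0.133

S_{P/Q} = r_P/r_Q = (k₁·C_A)/(k₂·C_A^0.5) = (k₁/k₂)·C_A^0.5.
= (0.366×6.090) / (6.81×6.090^0.5) = 2.229/16.81 = 0.133.
Since the desired path is higher order in A, keeping C_A high (PFR or concentrated feed) favours P.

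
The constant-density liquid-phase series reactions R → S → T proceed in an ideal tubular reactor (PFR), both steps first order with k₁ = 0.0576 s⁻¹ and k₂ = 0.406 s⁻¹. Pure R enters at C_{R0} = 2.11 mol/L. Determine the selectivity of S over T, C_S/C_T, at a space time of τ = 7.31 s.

Solving the coupled first-order balances gives C_S(τ) = [k₁/(k₂−k₁)]·C_{R0}·(e^(−k₁τ) − e^(−k₂τ)).
e^(−k₁τ) = e^(−0.0576×7.31) = e^(−0.4211) = 0.6564; e^(−k₂τ) = e^(−2.968) = 0.05141.
C_S = 0.0576×2.11/(0.406−0.0576) × (0.6564−0.05141) = 0.3488×0.6049 = 0.2110 mol/L.
C_R = C_{R0}e^(−k₁τ) = 1.385 mol/L, so C_T = C_{R0}−C_R−C_S = 0.5141 mol/L; C_S/C_T = 0.411.

0.411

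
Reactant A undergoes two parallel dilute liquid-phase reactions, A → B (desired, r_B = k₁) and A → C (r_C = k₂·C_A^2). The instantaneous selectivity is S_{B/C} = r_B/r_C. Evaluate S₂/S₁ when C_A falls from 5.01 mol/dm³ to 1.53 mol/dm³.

S_{B/C} = (k₁/k₂)·C_A^-2, so S₂/S₁ = (C_{A,2}/C_{A,1})^-2.
= (1.53/5.01)^(-2) = (0.3054)^(-2) = 10.7.

10.7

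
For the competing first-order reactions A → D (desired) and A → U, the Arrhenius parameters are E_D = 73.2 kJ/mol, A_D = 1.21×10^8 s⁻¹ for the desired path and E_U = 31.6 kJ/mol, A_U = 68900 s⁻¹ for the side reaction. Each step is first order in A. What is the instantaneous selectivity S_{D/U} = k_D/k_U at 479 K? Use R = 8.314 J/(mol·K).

0.0510

With equal orders, S_{D/U} = k_D/k_U = (A_D/A_U)·exp[(E_U−E_D)/(RT)].
(E_U−E_D)/(RT) = (31.6−73.2)×10³/(8.314×479) = -41600/3982 = -10.45.
k_D/k_U = (1.21×10^8/68900)·exp(-10.45) = 1756 × 2.907×10^-5 = 0.0510.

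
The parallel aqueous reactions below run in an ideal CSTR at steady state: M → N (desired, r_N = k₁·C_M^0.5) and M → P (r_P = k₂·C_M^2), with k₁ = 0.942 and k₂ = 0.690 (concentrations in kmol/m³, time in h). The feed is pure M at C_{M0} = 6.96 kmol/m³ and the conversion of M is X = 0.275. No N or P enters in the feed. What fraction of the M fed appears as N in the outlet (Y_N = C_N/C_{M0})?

Exit C_M = C_{M0}(1−X) = 6.96×0.725 = 5.046 kmol/m³.
Rates in a CSTR are evaluated at the outlet concentration: r_N = 0.942×5.046^0.5 = 2.116, r_P = 0.690×5.046^2 = 17.57.
Fraction of consumed M going to N: r_N/(r_N+r_P) = 0.1075.
C_N = 0.1075·C_{M0}·X = 0.1075×6.96×0.275 = 0.206 kmol/m³; Y_N = C_N/C_{M0} = 0.0296.

0.0296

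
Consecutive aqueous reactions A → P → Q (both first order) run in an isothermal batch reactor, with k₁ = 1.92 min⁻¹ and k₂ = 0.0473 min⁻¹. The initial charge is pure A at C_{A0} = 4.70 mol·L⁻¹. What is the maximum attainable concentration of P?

4.28 mol·L⁻¹

For a first-order series the maximum intermediate yield is C_{P,max}/C_{A0} = (k₁/k₂)^[k₂/(k₂−k₁)].
= (1.92/0.0473)^(0.0473/(0.0473−1.92)) = (40.59)^(-0.02526) = 0.9107.
C_{P,max} = 0.9107×4.70 = 4.28 mol·L⁻¹.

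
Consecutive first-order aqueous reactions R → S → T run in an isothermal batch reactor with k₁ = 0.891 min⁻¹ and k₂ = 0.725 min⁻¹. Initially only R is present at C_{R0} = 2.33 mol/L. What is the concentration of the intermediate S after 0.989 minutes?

0.924 mol/L

The intermediate concentration in a first-order A→B→C sequence is C_S = k₁C_{R0}(e^(−k₁t) − e^(−k₂t))/(k₂−k₁).
e^(−k₁t) = e^(−0.891×0.989) = e^(−0.8812) = 0.4143; e^(−k₂t) = e^(−0.7170) = 0.4882.
C_S = 0.891×2.33/(0.725−0.891) × (0.4143−0.4882) = (-12.51)×(-0.07392) = 0.9244 mol/L.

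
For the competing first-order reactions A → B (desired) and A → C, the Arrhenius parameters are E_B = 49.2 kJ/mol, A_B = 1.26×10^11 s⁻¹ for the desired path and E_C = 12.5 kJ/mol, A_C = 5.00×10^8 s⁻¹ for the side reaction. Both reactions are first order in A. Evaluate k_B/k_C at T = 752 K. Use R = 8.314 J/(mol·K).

k_B/k_C = (A_B/A_C)·exp[−(E_B−E_C)/(RT)] = (A_B/A_C)·exp[(E_C−E_B)/(RT)].
(E_C−E_B)/(RT) = (12.5−49.2)×10³/(8.314×752) = -36700/6252 = -5.870.
k_B/k_C = (1.26×10^11/5.00×10^8)·exp(-5.870) = 252.0 × 0.002823 = 0.711.

0.711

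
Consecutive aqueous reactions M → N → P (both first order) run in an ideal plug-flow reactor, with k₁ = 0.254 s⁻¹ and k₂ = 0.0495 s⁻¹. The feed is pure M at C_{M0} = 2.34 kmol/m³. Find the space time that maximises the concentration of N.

Setting dC_N/dτ = 0 gives τ_opt = ln(k₂/k₁)/(k₂−k₁).
= ln(0.0495/0.254)/(0.0495−0.254) = ln(0.1949)/-0.2045 = -1.635/-0.2045 = 8.00 s.

8.00 s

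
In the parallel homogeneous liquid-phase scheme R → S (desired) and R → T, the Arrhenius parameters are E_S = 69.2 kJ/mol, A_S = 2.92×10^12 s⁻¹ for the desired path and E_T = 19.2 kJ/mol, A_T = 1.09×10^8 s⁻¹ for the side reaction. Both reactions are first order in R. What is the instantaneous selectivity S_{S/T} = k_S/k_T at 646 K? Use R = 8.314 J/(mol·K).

2.43

k_S/k_T = (A_S/A_T)·exp[−(E_S−E_T)/(RT)] = (A_S/A_T)·exp[(E_T−E_S)/(RT)].
(E_T−E_S)/(RT) = (19.2−69.2)×10³/(8.314×646) = -50000/5371 = -9.310.
k_S/k_T = (2.92×10^12/1.09×10^8)·exp(-9.310) = 26789 × 9.056×10^-5 = 2.43.
Since E_S > E_T, raising the temperature improves selectivity toward S.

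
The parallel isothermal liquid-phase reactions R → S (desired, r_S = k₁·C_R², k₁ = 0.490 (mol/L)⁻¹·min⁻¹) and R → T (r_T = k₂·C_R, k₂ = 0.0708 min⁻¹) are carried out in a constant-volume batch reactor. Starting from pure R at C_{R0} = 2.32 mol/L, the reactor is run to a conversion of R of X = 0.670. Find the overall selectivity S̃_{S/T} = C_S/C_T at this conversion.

9.80

C_R = C_{R0}(1−X) = 0.7656 mol/L.
Along a PFR/batch, dC_T/dC_R = −r_T/(r_S+r_T) = −k₂/(k₂+k₁·C_R).
Integrating from C_{R0} to C_R: C_T = (0.0708/0.490)·ln[(0.0708+0.490·2.32)/(0.0708+0.490·0.766)] = 0.1445·ln(1.208/0.4459) = 0.1439 mol/L.
Then C_S = (C_{R0}−C_R) − C_T = 1.554 − 0.1439 = 1.410 mol/L.
S̃_{S/T} = C_S/C_T = 1.410/0.1439 = 9.80.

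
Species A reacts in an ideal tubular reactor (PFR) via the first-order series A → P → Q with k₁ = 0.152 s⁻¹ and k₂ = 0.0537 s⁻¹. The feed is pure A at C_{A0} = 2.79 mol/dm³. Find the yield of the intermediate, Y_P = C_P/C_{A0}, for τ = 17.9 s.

0.490

For first-order series with pure A initially, C_P(τ) = k₁C_{A0}/(k₂−k₁)·(e^(−k₁τ) − e^(−k₂τ)).
e^(−k₁τ) = e^(−0.152×17.9) = e^(−2.721) = 0.06582; e^(−k₂τ) = e^(−0.9612) = 0.3824.
C_P = 0.152×2.79/(0.0537−0.152) × (0.06582−0.3824) = (-4.314)×(-0.3166) = 1.366 mol/dm³.
Y_P = C_P/C_{A0} = 1.366/2.79 = 0.490.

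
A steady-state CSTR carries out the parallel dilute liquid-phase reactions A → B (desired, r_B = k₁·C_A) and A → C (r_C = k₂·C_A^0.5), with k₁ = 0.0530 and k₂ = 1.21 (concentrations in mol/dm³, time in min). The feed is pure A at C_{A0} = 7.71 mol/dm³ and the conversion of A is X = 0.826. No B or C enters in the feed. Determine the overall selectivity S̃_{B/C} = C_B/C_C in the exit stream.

Exit C_A = C_{A0}(1−X) = 7.71×0.174 = 1.342 mol/dm³.
Rates in a CSTR are evaluated at the outlet concentration: r_B = 0.0530×1.342 = 0.07110, r_C = 1.21×1.342^0.5 = 1.401.
Overall selectivity = C_B/C_C = r_Bτ/(r_Cτ) = r_B/r_C = 0.0507.

0.0507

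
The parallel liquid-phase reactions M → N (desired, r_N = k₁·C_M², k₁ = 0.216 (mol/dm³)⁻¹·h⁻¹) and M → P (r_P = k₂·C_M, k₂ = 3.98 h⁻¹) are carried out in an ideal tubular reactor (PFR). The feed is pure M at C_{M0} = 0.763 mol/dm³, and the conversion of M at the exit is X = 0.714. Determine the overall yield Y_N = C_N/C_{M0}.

0.0185

C_M = C_{M0}(1−X) = 0.2182 mol/dm³.
Along a PFR/batch, dC_P/dC_M = −r_P/(r_N+r_P) = −k₂/(k₂+k₁·C_M).
Integrating from C_{M0} to C_M: C_P = (3.98/0.216)·ln[(3.98+0.216·0.763)/(3.98+0.216·0.218)] = 18.43·ln(4.145/4.027) = 0.5307 mol/dm³.
Then C_N = (C_{M0}−C_M) − C_P = 0.5448 − 0.5307 = 0.01409 mol/dm³.
Y_N = C_N/C_{M0} = 0.01409/0.763 = 0.0185.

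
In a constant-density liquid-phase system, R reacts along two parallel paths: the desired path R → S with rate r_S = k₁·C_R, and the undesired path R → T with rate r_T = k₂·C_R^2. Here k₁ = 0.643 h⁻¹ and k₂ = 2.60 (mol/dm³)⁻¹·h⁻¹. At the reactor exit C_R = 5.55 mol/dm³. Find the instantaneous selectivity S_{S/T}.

S_{S/T} = r_S/r_T = (k₁·C_R)/(k₂·C_R^2) = (k₁/k₂)·C_R⁻¹.
= (0.643×5.550) / (2.60×5.550^2) = 3.569/80.09 = 0.0446.

0.0446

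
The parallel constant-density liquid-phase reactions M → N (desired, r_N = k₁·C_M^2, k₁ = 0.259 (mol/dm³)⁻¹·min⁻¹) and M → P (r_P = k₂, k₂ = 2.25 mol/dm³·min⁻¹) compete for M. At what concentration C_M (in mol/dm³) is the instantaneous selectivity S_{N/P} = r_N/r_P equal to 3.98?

S_{N/P} = (k₁/k₂)·C_M^2 ⇒ C_M = (S·k₂/k₁)^(0.5).
= (3.98×2.25/0.259)^(0.5) = (34.58)^(0.5) = 5.88 mol/dm³.

5.88 mol/dm³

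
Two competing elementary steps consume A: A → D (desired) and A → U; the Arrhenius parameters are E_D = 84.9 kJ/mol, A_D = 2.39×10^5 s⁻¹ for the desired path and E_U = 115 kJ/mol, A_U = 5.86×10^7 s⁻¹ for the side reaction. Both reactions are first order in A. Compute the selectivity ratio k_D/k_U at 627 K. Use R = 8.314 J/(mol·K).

1.31

Since both paths have the same order in A, the concentration cancels and S_{D/U} = k_D/k_U = (A_D/A_U)·exp[(E_U−E_D)/(RT)].
(E_U−E_D)/(RT) = (115−84.9)×10³/(8.314×627) = 30100/5213 = 5.774.
k_D/k_U = (2.39×10^5/5.86×10^7)·exp(5.774) = 0.004078 × 321.9 = 1.31.
Since E_D < E_U, lowering the temperature improves selectivity toward D.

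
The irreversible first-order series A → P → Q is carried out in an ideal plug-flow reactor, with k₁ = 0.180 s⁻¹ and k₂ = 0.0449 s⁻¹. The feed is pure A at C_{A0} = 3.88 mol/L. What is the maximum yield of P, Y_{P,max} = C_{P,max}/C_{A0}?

0.630

For a first-order series the maximum intermediate yield is C_{P,max}/C_{A0} = (k₁/k₂)^[k₂/(k₂−k₁)].
= (0.180/0.0449)^(0.0449/(0.0449−0.180)) = (4.009)^(-0.3323) = 0.6304.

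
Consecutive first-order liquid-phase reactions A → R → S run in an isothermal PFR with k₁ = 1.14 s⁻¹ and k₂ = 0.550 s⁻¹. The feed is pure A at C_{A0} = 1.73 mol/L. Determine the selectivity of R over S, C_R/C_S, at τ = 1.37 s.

The intermediate concentration in a first-order A→B→C sequence is C_R = k₁C_{A0}(e^(−k₁τ) − e^(−k₂τ))/(k₂−k₁).
e^(−k₁τ) = e^(−1.14×1.37) = e^(−1.562) = 0.2098; e^(−k₂τ) = e^(−0.7535) = 0.4707.
C_R = 1.14×1.73/(0.550−1.14) × (0.2098−0.4707) = (-3.343)×(-0.2610) = 0.8723 mol/L.
C_A = C_{A0}e^(−k₁τ) = 0.3629 mol/L, so C_S = C_{A0}−C_A−C_R = 0.4948 mol/L; C_R/C_S = 1.76.

1.76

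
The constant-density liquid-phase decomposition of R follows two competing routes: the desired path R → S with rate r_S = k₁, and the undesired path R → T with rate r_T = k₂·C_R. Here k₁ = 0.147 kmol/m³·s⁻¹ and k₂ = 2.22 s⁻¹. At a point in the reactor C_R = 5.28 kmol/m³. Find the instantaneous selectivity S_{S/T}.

0.0125

S_{S/T} = r_S/r_T = (k₁)/(k₂·C_R) = (k₁/k₂)·C_R⁻¹.
= (0.147) / (2.22×5.280) = 0.1470/11.72 = 0.0125.
The undesired path is higher order in R, so low C_R (CSTR or dilute feed) favours S.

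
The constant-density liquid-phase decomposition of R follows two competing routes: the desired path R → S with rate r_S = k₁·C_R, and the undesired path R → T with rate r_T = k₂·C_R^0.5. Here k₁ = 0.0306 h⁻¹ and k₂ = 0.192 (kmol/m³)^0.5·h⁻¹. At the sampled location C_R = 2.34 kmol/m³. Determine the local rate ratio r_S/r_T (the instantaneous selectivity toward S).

0.244

S_{S/T} = r_S/r_T = (k₁·C_R)/(k₂·C_R^0.5) = (k₁/k₂)·C_R^0.5.
= (0.0306×2.340) / (0.192×2.340^0.5) = 0.07160/0.2937 = 0.244.
Since the desired path is higher order in R, keeping C_R high (PFR or concentrated feed) favours S.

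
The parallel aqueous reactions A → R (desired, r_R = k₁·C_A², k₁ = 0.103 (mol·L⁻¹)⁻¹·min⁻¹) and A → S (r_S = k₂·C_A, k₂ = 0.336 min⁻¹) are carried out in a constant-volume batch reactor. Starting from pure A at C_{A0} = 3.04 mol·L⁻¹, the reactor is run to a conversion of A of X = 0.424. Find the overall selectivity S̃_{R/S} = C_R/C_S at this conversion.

C_A = C_{A0}(1−X) = 1.751 mol·L⁻¹.
Along a PFR/batch, dC_S/dC_A = −r_S/(r_R+r_S) = −k₂/(k₂+k₁·C_A).
Integrating from C_{A0} to C_A: C_S = (0.336/0.103)·ln[(0.336+0.103·3.04)/(0.336+0.103·1.75)] = 3.262·ln(0.6491/0.5164) = 0.7464 mol·L⁻¹.
Then C_R = (C_{A0}−C_A) − C_S = 1.289 − 0.7464 = 0.5425 mol·L⁻¹.
S̃_{R/S} = C_R/C_S = 0.5425/0.7464 = 0.727.

0.727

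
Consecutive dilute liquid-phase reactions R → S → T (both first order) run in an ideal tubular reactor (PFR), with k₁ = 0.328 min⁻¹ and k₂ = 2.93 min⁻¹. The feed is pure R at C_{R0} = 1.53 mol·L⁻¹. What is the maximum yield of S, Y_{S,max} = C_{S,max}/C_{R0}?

At the optimum, C_{S,max}/C_{R0} = (k₁/k₂)^[k₂/(k₂−k₁)].
= (0.328/2.93)^(2.93/(2.93−0.328)) = (0.1119)^(1.126) = 0.08494.

0.0849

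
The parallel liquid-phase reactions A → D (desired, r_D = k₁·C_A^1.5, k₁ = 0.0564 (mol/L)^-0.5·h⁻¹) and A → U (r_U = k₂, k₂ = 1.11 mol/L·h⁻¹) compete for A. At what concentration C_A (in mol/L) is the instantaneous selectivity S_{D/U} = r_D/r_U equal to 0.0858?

S_{D/U} = (k₁/k₂)·C_A^1.5 ⇒ C_A = (S·k₂/k₁)^(1/1.5).
= (0.0858×1.11/0.0564)^(0.6667) = (1.689)^(0.6667) = 1.42 mol/L.

1.42 mol/L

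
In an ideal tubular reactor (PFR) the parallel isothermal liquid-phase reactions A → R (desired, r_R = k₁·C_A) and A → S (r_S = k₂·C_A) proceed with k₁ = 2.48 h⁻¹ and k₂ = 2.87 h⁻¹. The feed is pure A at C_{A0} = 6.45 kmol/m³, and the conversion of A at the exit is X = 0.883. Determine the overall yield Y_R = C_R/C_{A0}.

C_A = C_{A0}(1−X) = 0.7546 kmol/m³.
Both paths are first order in A, so the instantaneous fraction to R is constant: dC_R/d(−C_A) = k₁/(k₁+k₂) = 0.4636.
C_R = 0.4636·(C_{A0}−C_A) = 0.4636×5.695 = 2.64 kmol/m³.
Y_R = C_R/C_{A0} = 2.640/6.45 = 0.409.

0.409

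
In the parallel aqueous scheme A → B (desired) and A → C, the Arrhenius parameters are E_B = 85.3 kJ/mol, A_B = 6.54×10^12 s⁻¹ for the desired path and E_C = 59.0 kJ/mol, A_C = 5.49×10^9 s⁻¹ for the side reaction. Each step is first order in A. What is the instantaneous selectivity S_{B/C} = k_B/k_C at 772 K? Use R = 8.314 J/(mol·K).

19.8

k_B/k_C = (A_B/A_C)·exp[−(E_B−E_C)/(RT)] = (A_B/A_C)·exp[(E_C−E_B)/(RT)].
(E_C−E_B)/(RT) = (59.0−85.3)×10³/(8.314×772) = -26300/6418 = -4.098.
k_B/k_C = (6.54×10^12/5.49×10^9)·exp(-4.098) = 1191 × 0.01661 = 19.8.
Since E_B > E_C, raising the temperature improves selectivity toward B.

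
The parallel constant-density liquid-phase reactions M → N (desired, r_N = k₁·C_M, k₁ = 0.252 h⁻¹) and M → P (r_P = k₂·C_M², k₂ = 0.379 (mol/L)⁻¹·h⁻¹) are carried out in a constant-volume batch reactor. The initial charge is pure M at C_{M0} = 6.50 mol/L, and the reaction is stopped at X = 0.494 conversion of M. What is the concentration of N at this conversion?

0.395 mol/L

C_M = C_{M0}(1−X) = 3.289 mol/L.
Along a PFR/batch, dC_N/dC_M = −r_N/(r_N+r_P) = −k₁/(k₁+k₂·C_M).
Integrating from C_{M0} to C_M: C_N = (0.252/0.379)·ln[(0.252+0.379·6.50)/(0.252+0.379·3.29)] = 0.6649·ln(2.715/1.499) = 0.3953 mol/L.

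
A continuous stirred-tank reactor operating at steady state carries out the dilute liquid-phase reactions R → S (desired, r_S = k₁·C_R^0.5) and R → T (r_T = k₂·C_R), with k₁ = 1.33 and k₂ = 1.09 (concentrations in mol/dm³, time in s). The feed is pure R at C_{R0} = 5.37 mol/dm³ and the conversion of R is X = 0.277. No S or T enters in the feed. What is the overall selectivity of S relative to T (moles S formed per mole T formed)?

0.619

Exit C_R = C_{R0}(1−X) = 5.37×0.723 = 3.883 mol/dm³.
A CSTR operates uniformly at the exit composition, giving r_S = 2.621 and r_T = 4.232 (each k·C_R^n at C_R = 3.883).
Overall selectivity = C_S/C_T = r_Sτ/(r_Tτ) = r_S/r_T = 0.619.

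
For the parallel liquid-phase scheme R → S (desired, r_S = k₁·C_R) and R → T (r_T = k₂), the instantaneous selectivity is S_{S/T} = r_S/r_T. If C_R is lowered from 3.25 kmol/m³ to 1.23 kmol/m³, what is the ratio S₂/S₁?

0.378

S_{S/T} = (k₁/k₂)·C_R, so S₂/S₁ = (C_{R,2}/C_{R,1}).
= 1.23/3.25 = 0.378.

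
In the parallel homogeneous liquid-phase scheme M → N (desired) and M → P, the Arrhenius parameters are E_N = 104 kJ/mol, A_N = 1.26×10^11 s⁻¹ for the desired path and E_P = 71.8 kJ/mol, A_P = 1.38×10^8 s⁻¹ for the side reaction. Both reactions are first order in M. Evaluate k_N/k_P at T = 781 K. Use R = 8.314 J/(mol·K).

With equal orders, S_{N/P} = k_N/k_P = (A_N/A_P)·exp[(E_P−E_N)/(RT)].
(E_P−E_N)/(RT) = (71.8−104)×10³/(8.314×781) = -32200/6493 = -4.959.
k_N/k_P = (1.26×10^11/1.38×10^8)·exp(-4.959) = 913.0 × 0.007020 = 6.41.

6.41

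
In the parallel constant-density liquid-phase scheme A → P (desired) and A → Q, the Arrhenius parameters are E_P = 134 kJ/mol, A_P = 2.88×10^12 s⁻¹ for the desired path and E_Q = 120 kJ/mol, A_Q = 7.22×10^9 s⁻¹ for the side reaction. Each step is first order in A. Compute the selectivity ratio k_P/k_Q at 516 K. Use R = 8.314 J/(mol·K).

Since both paths have the same order in A, the concentration cancels and S_{P/Q} = k_P/k_Q = (A_P/A_Q)·exp[(E_Q−E_P)/(RT)].
(E_Q−E_P)/(RT) = (120−134)×10³/(8.314×516) = -14000/4290 = -3.263.
k_P/k_Q = (2.88×10^12/7.22×10^9)·exp(-3.263) = 398.9 × 0.03826 = 15.3.

15.3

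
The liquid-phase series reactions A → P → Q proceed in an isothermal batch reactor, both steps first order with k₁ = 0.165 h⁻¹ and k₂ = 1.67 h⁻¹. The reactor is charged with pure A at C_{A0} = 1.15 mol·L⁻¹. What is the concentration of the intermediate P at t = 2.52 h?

For first-order series with pure A initially, C_P(t) = k₁C_{A0}/(k₂−k₁)·(e^(−k₁t) − e^(−k₂t)).
e^(−k₁t) = e^(−0.165×2.52) = e^(−0.4158) = 0.6598; e^(−k₂t) = e^(−4.208) = 0.01487.
C_P = 0.165×1.15/(1.67−0.165) × (0.6598−0.01487) = 0.1261×0.6449 = 0.08131 mol·L⁻¹.

0.0813 mol·L⁻¹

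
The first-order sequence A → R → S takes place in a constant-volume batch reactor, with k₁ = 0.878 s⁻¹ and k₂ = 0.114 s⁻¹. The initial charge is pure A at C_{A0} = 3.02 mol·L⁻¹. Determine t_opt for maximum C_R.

2.67 s

The intermediate peaks when r₁ = r₂, i.e. k₁e^(−k₁t) = k₂e^(−k₂t), giving t_opt = ln(k₂/k₁)/(k₂−k₁).
= ln(0.114/0.878)/(0.114−0.878) = ln(0.1298)/-0.7640 = -2.041/-0.7640 = 2.67 s.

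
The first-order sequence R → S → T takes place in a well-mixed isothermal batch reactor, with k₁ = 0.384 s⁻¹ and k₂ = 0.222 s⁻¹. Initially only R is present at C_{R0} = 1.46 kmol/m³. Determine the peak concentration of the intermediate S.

At the optimum, C_{S,max}/C_{R0} = (k₁/k₂)^[k₂/(k₂−k₁)].
= (0.384/0.222)^(0.222/(0.222−0.384)) = (1.730)^(-1.370) = 0.4719.
C_{S,max} = 0.4719×1.46 = 0.689 kmol/m³.

0.689 kmol/m³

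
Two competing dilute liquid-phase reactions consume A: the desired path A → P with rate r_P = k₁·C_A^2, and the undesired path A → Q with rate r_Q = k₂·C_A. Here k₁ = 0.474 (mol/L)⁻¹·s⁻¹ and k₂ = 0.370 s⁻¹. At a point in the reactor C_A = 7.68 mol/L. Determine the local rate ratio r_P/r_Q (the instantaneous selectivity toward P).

S_{P/Q} = r_P/r_Q = (k₁·C_A^2)/(k₂·C_A) = (k₁/k₂)·C_A.
= (0.474×7.680^2) / (0.370×7.680) = 27.96/2.842 = 9.84.

9.84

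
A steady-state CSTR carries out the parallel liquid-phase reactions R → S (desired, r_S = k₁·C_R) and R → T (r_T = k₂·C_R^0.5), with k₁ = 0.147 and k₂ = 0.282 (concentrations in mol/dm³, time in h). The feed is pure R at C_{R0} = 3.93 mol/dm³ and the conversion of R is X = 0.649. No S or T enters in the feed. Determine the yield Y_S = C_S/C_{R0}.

0.246

Exit C_R = C_{R0}(1−X) = 3.93×0.351 = 1.379 mol/dm³.
In a CSTR the entire volume is at exit conditions, so r_S = 0.147×1.379 = 0.2028 and r_T = 0.282×1.379^0.5 = 0.3312.
Fraction of consumed R going to S: r_S/(r_S+r_T) = 0.3797.
C_S = 0.3797·C_{R0}·X = 0.3797×3.93×0.649 = 0.969 mol/dm³; Y_S = C_S/C_{R0} = 0.246.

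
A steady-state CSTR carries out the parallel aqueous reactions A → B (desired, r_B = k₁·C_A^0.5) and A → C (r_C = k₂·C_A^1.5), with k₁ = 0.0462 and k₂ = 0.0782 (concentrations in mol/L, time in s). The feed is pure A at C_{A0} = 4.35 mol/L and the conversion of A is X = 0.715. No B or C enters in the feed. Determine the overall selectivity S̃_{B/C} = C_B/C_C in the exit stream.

Exit C_A = C_{A0}(1−X) = 4.35×0.285 = 1.240 mol/L.
In a CSTR the entire volume is at exit conditions, so r_B = 0.0462×1.240^0.5 = 0.05144 and r_C = 0.0782×1.240^1.5 = 0.1079.
Overall selectivity = C_B/C_C = r_Bτ/(r_Cτ) = r_B/r_C = 0.477.

0.477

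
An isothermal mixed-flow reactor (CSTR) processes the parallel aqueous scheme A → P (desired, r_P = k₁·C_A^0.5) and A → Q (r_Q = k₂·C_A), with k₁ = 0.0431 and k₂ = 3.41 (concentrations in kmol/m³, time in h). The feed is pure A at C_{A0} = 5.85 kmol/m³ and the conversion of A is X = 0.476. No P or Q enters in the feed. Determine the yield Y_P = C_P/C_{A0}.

0.00341

Exit C_A = C_{A0}(1−X) = 5.85×0.524 = 3.065 kmol/m³.
In a CSTR the entire volume is at exit conditions, so r_P = 0.0431×3.065^0.5 = 0.07546 and r_Q = 3.41×3.065 = 10.45.
Fraction of consumed A going to P: r_P/(r_P+r_Q) = 0.007167.
C_P = 0.007167·C_{A0}·X = 0.007167×5.85×0.476 = 0.0200 kmol/m³; Y_P = C_P/C_{A0} = 0.00341.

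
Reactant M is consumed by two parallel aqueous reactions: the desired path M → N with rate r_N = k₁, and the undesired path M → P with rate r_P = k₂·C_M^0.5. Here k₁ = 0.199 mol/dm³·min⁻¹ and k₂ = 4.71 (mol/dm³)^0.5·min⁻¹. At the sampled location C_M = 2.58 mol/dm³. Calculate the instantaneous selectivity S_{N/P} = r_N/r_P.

0.0263

S_{N/P} = r_N/r_P = (k₁)/(k₂·C_M^0.5) = (k₁/k₂)·C_M^-0.5.
= (0.199) / (4.71×2.580^0.5) = 0.1990/7.565 = 0.0263.
The undesired path is higher order in M, so low C_M (CSTR or dilute feed) favours N.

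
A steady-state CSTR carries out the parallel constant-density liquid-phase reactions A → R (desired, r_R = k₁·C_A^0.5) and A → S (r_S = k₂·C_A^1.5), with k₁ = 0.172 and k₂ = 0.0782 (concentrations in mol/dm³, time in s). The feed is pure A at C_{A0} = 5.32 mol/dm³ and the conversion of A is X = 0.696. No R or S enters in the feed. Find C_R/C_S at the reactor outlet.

1.36

Exit C_A = C_{A0}(1−X) = 5.32×0.304 = 1.617 mol/dm³.
Rates in a CSTR are evaluated at the outlet concentration: r_R = 0.172×1.617^0.5 = 0.2187, r_S = 0.0782×1.617^1.5 = 0.1608.
Overall selectivity = C_R/C_S = r_Rτ/(r_Sτ) = r_R/r_S = 1.36.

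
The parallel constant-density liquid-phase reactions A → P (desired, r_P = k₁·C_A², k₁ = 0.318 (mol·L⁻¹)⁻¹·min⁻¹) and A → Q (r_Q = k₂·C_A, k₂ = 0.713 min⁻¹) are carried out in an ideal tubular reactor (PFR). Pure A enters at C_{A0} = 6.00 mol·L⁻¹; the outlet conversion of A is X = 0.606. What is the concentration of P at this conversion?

C_A = C_{A0}(1−X) = 2.364 mol·L⁻¹.
Along a PFR/batch, dC_Q/dC_A = −r_Q/(r_P+r_Q) = −k₂/(k₂+k₁·C_A).
Integrating from C_{A0} to C_A: C_Q = (0.713/0.318)·ln[(0.713+0.318·6.00)/(0.713+0.318·2.36)] = 2.242·ln(2.621/1.465) = 1.305 mol·L⁻¹.
Then C_P = (C_{A0}−C_A) − C_Q = 3.636 − 1.305 = 2.331 mol·L⁻¹.

2.33 mol·L⁻¹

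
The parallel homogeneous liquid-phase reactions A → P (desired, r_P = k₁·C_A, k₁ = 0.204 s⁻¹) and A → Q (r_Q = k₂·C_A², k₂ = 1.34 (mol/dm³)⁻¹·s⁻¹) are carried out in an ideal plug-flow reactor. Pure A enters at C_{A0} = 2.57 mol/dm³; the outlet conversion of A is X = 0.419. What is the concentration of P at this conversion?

0.0766 mol/dm³

C_A = C_{A0}(1−X) = 1.493 mol/dm³.
Along a PFR/batch, dC_P/dC_A = −r_P/(r_P+r_Q) = −k₁/(k₁+k₂·C_A).
Integrating from C_{A0} to C_A: C_P = (0.204/1.34)·ln[(0.204+1.34·2.57)/(0.204+1.34·1.49)] = 0.1522·ln(3.648/2.205) = 0.07665 mol/dm³.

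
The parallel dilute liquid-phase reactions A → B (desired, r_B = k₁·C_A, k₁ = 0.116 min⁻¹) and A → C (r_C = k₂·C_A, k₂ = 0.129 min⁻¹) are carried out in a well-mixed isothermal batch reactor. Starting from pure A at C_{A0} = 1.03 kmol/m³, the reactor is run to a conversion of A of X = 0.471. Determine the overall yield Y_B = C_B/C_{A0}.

0.223

C_A = C_{A0}(1−X) = 0.5449 kmol/m³.
Both paths are first order in A, so the instantaneous fraction to B is constant: dC_B/d(−C_A) = k₁/(k₁+k₂) = 0.4735.
C_B = 0.4735·(C_{A0}−C_A) = 0.4735×0.4851 = 0.230 kmol/m³.
Y_B = C_B/C_{A0} = 0.2297/1.03 = 0.223.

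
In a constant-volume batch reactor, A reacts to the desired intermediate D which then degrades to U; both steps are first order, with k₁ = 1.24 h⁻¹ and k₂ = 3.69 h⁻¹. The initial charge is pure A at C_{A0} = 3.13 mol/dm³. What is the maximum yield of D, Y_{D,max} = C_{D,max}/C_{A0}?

0.194

For a first-order series the maximum intermediate yield is C_{D,max}/C_{A0} = (k₁/k₂)^[k₂/(k₂−k₁)].
= (1.24/3.69)^(3.69/(3.69−1.24)) = (0.3360)^(1.506) = 0.1935.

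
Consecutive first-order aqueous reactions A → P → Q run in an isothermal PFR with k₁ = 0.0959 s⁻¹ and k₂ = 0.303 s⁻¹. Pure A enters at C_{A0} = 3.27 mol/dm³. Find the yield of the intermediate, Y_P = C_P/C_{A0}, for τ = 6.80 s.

The intermediate concentration in a first-order A→B→C sequence is C_P = k₁C_{A0}(e^(−k₁τ) − e^(−k₂τ))/(k₂−k₁).
e^(−k₁τ) = e^(−0.0959×6.80) = e^(−0.6521) = 0.5209; e^(−k₂τ) = e^(−2.060) = 0.1274.
C_P = 0.0959×3.27/(0.303−0.0959) × (0.5209−0.1274) = 1.514×0.3935 = 0.5959 mol/dm³.
Y_P = C_P/C_{A0} = 0.5959/3.27 = 0.182.

0.182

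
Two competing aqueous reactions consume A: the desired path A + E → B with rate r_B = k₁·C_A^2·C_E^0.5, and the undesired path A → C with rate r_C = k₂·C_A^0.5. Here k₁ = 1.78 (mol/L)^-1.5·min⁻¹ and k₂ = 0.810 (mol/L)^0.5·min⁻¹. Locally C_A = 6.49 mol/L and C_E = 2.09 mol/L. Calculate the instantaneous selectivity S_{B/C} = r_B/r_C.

S_{B/C} = r_B/r_C = (k₁·C_A^2·C_E^0.5)/(k₂·C_A^0.5) = (k₁/k₂)·C_A^1.5·C_E^0.5.
= (1.78×6.490^2×2.090^0.5) / (0.810×6.490^0.5) = 108.4/2.064 = 52.5.
Since the desired path is higher order in A, keeping C_A high (PFR or concentrated feed) favours B.

52.5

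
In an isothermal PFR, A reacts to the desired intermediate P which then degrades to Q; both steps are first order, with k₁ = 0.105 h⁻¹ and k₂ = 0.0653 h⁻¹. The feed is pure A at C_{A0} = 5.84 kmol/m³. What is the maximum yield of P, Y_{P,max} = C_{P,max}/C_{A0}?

0.458

Evaluating C_P at τ_opt = ln(k₂/k₁)/(k₂−k₁) gives C_{P,max}/C_{A0} = (k₁/k₂)^[k₂/(k₂−k₁)].
= (0.105/0.0653)^(0.0653/(0.0653−0.105)) = (1.608)^(-1.645) = 0.4578.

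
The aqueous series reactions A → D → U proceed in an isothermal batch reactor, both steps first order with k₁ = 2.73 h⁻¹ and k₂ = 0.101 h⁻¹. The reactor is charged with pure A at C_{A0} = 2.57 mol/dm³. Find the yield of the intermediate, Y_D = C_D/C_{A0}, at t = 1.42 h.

0.878

For first-order series with pure A initially, C_D(t) = k₁C_{A0}/(k₂−k₁)·(e^(−k₁t) − e^(−k₂t)).
e^(−k₁t) = e^(−2.73×1.42) = e^(−3.877) = 0.02072; e^(−k₂t) = e^(−0.1434) = 0.8664.
C_D = 2.73×2.57/(0.101−2.73) × (0.02072−0.8664) = (-2.669)×(-0.8457) = 2.257 mol/dm³.
Y_D = C_D/C_{A0} = 2.257/2.57 = 0.878.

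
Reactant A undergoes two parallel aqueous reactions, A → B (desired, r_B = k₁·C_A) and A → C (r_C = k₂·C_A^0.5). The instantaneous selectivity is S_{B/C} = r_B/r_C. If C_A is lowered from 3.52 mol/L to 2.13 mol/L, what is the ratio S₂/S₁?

0.778

S_{B/C} = (k₁/k₂)·C_A^0.5, so S₂/S₁ = (C_{A,2}/C_{A,1})^0.5.
= (2.13/3.52)^0.5 = (0.6051)^0.5 = 0.778.
Selectivity toward B falls as C_A falls — high-concentration operation is favoured.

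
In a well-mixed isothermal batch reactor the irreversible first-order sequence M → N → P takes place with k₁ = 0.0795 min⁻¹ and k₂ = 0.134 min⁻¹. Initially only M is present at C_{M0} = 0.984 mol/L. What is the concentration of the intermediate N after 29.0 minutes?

For first-order series with pure M initially, C_N(t) = k₁C_{M0}/(k₂−k₁)·(e^(−k₁t) − e^(−k₂t)).
e^(−k₁t) = e^(−0.0795×29.0) = e^(−2.305) = 0.09971; e^(−k₂t) = e^(−3.886) = 0.02053.
C_N = 0.0795×0.984/(0.134−0.0795) × (0.09971−0.02053) = 1.435×0.07918 = 0.1137 mol/L.

0.114 mol/L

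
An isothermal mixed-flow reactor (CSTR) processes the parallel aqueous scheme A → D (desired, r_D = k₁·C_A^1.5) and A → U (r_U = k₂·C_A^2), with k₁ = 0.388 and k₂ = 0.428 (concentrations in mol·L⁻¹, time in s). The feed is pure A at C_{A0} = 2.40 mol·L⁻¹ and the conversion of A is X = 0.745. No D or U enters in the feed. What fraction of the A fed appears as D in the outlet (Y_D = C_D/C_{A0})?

0.400

Exit C_A = C_{A0}(1−X) = 2.40×0.255 = 0.6120 mol·L⁻¹.
A CSTR operates uniformly at the exit composition, giving r_D = 0.1858 and r_U = 0.1603 (each k·C_A^n at C_A = 0.6120).
Fraction of consumed A going to D: r_D/(r_D+r_U) = 0.5368.
C_D = 0.5368·C_{A0}·X = 0.5368×2.40×0.745 = 0.960 mol·L⁻¹; Y_D = C_D/C_{A0} = 0.400.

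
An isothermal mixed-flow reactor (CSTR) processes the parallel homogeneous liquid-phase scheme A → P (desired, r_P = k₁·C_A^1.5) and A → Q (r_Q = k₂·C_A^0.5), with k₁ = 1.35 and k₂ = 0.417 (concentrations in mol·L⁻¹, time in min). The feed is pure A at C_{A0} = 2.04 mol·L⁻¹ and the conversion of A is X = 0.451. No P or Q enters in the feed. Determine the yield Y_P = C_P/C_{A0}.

0.354

Exit C_A = C_{A0}(1−X) = 2.04×0.549 = 1.120 mol·L⁻¹.
A CSTR operates uniformly at the exit composition, giving r_P = 1.600 and r_Q = 0.4413 (each k·C_A^n at C_A = 1.120).
Fraction of consumed A going to P: r_P/(r_P+r_Q) = 0.7838.
C_P = 0.7838·C_{A0}·X = 0.7838×2.04×0.451 = 0.721 mol·L⁻¹; Y_P = C_P/C_{A0} = 0.354.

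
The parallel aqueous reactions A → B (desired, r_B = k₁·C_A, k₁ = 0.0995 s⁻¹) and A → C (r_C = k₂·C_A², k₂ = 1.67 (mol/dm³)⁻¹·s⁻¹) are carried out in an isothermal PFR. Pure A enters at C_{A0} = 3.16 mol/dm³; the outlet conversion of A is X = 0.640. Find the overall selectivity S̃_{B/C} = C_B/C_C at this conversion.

0.0300

C_A = C_{A0}(1−X) = 1.138 mol/dm³.
Along a PFR/batch, dC_B/dC_A = −r_B/(r_B+r_C) = −k₁/(k₁+k₂·C_A).
Integrating from C_{A0} to C_A: C_B = (0.0995/1.67)·ln[(0.0995+1.67·3.16)/(0.0995+1.67·1.14)] = 0.05958·ln(5.377/1.999) = 0.05894 mol/dm³.
C_C = (C_{A0}−C_A)−C_B = 1.963 mol/dm³; S̃_{B/C} = 0.05894/1.963 = 0.0300.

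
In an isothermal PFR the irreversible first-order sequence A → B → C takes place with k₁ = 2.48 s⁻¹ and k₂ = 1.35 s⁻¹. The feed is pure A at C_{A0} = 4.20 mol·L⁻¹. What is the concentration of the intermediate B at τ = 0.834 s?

1.82 mol·L⁻¹

The intermediate concentration in a first-order A→B→C sequence is C_B = k₁C_{A0}(e^(−k₁τ) − e^(−k₂τ))/(k₂−k₁).
e^(−k₁τ) = e^(−2.48×0.834) = e^(−2.068) = 0.1264; e^(−k₂τ) = e^(−1.126) = 0.3244.
C_B = 2.48×4.20/(1.35−2.48) × (0.1264−0.3244) = (-9.218)×(-0.1980) = 1.825 mol·L⁻¹.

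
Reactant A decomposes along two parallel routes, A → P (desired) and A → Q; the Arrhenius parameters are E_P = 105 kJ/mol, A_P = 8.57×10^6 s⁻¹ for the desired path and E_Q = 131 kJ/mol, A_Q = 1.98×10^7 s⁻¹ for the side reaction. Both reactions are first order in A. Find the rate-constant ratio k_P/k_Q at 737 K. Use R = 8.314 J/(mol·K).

Since both paths have the same order in A, the concentration cancels and S_{P/Q} = k_P/k_Q = (A_P/A_Q)·exp[(E_Q−E_P)/(RT)].
(E_Q−E_P)/(RT) = (131−105)×10³/(8.314×737) = 26000/6127 = 4.243.
k_P/k_Q = (8.57×10^6/1.98×10^7)·exp(4.243) = 0.4328 × 69.63 = 30.1.
Since E_P < E_Q, lowering the temperature improves selectivity toward P.

30.1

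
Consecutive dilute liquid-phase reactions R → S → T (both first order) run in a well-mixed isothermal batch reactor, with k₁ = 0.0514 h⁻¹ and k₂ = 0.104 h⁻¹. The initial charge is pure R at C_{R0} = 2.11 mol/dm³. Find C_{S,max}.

0.524 mol/dm³

At the optimum, C_{S,max}/C_{R0} = (k₁/k₂)^[k₂/(k₂−k₁)].
= (0.0514/0.104)^(0.104/(0.104−0.0514)) = (0.4942)^(1.977) = 0.2482.
C_{S,max} = 0.2482×2.11 = 0.524 mol/dm³.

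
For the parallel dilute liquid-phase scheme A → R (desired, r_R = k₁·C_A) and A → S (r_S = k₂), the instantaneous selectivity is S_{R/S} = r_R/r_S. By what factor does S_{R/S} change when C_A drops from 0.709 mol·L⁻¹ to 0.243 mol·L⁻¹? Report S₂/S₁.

S_{R/S} = (k₁/k₂)·C_A, so S₂/S₁ = (C_{A,2}/C_{A,1}).
= 0.243/0.709 = 0.343.
Selectivity toward R falls as C_A falls — high-concentration operation is favoured.

0.343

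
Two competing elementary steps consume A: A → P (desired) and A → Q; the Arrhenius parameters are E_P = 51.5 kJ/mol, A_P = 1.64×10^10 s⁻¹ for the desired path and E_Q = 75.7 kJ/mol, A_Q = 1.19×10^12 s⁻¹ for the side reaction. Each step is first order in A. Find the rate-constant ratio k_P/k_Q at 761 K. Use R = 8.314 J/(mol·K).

With equal orders, S_{P/Q} = k_P/k_Q = (A_P/A_Q)·exp[(E_Q−E_P)/(RT)].
(E_Q−E_P)/(RT) = (75.7−51.5)×10³/(8.314×761) = 24200/6327 = 3.825.
k_P/k_Q = (1.64×10^10/1.19×10^12)·exp(3.825) = 0.01378 × 45.83 = 0.632.
Since E_P < E_Q, lowering the temperature improves selectivity toward P.

0.632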